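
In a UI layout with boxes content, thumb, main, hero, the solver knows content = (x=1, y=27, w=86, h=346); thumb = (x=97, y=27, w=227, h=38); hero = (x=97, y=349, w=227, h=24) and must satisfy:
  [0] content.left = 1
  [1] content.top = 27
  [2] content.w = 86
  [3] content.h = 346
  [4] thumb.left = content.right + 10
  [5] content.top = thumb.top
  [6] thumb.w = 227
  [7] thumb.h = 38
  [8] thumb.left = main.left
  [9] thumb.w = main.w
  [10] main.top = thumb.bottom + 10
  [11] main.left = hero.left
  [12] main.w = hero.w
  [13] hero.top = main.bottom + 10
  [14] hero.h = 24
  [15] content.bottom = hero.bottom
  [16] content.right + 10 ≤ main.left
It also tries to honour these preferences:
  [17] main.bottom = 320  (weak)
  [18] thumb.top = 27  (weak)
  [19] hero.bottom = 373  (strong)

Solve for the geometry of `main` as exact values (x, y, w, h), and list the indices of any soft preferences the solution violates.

1. main.x = 97  [thumb.left = main.left]
2. main.w = 227  [thumb.w = main.w]
3. main.y = 75  [main.top = thumb.bottom + 10]
4. main.h = 264  [hero.top = main.bottom + 10]

main = (x=97, y=75, w=227, h=264)
violated soft preferences: 17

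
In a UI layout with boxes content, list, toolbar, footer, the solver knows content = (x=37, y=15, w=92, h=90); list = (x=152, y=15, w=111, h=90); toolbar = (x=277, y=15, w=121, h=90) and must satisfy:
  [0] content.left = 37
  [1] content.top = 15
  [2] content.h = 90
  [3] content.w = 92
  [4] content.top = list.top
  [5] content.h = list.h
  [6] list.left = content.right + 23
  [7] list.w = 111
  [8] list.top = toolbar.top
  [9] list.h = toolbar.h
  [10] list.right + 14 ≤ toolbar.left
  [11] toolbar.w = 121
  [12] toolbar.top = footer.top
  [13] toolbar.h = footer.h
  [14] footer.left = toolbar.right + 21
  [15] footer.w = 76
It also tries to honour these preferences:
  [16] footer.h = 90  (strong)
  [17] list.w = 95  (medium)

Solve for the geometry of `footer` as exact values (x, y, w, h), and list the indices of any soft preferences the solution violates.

1. footer.y = 15  [toolbar.top = footer.top]
2. footer.h = 90  [toolbar.h = footer.h]
3. footer.x = 419  [footer.left = toolbar.right + 21]
4. footer.w = 76  [footer.w = 76]

footer = (x=419, y=15, w=76, h=90)
violated soft preferences: 17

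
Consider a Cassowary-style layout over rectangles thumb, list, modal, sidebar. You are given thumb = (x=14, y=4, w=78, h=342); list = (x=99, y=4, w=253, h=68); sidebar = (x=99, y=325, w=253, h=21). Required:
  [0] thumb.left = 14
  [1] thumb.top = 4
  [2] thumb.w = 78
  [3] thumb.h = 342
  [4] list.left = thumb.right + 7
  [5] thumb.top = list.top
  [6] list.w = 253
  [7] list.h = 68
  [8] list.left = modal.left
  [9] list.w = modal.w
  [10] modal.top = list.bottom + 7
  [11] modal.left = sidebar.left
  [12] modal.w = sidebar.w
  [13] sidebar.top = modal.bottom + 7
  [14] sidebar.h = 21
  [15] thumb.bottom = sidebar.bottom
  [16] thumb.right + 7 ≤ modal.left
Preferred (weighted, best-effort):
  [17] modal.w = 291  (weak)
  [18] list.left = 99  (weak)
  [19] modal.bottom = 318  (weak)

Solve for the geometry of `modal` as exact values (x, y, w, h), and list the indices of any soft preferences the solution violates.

1. modal.x = 99  [list.left = modal.left]
2. modal.w = 253  [list.w = modal.w]
3. modal.y = 79  [modal.top = list.bottom + 7]
4. modal.h = 239  [sidebar.top = modal.bottom + 7]

modal = (x=99, y=79, w=253, h=239)
violated soft preferences: 17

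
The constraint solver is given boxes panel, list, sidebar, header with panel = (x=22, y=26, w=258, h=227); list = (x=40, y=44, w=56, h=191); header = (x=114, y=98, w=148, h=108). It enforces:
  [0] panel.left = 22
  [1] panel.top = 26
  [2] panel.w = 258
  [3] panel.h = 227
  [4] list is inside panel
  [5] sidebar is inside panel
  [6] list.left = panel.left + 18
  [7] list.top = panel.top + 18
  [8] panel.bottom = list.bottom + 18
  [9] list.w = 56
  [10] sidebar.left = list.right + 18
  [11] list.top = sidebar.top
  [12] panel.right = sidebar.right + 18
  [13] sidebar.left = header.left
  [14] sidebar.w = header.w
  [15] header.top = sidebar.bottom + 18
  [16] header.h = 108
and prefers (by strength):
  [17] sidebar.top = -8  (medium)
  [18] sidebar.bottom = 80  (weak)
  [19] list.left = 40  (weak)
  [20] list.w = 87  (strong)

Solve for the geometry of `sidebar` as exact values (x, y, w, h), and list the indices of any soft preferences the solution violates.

1. sidebar.x = 114  [sidebar.left = list.right + 18]
2. sidebar.y = 44  [list.top = sidebar.top]
3. sidebar.w = 148  [panel.right = sidebar.right + 18]
4. sidebar.h = 36  [header.top = sidebar.bottom + 18]

sidebar = (x=114, y=44, w=148, h=36)
violated soft preferences: 17, 20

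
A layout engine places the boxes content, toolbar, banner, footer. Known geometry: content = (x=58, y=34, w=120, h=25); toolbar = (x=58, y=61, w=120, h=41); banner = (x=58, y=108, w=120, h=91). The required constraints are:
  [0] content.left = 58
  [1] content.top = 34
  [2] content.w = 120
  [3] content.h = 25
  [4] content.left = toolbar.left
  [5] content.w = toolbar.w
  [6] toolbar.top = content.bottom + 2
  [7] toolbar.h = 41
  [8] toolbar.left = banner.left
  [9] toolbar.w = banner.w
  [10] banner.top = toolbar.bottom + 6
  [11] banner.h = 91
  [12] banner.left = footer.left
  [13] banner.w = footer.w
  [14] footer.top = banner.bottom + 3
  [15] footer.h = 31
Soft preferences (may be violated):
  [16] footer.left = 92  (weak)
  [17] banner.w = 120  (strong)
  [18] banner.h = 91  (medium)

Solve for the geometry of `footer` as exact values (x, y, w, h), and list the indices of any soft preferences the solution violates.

1. footer.x = 58  [banner.left = footer.left]
2. footer.w = 120  [banner.w = footer.w]
3. footer.y = 202  [footer.top = banner.bottom + 3]
4. footer.h = 31  [footer.h = 31]

footer = (x=58, y=202, w=120, h=31)
violated soft preferences: 16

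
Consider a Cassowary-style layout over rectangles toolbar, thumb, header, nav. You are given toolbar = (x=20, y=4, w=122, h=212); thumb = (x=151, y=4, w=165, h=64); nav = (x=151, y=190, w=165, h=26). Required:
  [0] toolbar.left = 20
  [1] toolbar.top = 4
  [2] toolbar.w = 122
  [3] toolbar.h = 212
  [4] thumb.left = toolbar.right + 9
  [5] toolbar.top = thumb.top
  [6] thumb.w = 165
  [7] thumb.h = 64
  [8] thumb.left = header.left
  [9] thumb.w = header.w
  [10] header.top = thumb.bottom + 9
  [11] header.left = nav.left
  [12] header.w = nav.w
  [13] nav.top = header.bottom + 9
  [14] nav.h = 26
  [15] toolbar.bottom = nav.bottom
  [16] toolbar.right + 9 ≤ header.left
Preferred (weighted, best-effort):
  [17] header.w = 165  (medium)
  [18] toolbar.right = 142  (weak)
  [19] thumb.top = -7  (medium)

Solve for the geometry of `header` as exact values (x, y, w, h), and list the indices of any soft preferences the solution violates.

1. header.x = 151  [thumb.left = header.left]
2. header.w = 165  [thumb.w = header.w]
3. header.y = 77  [header.top = thumb.bottom + 9]
4. header.h = 104  [nav.top = header.bottom + 9]

header = (x=151, y=77, w=165, h=104)
violated soft preferences: 19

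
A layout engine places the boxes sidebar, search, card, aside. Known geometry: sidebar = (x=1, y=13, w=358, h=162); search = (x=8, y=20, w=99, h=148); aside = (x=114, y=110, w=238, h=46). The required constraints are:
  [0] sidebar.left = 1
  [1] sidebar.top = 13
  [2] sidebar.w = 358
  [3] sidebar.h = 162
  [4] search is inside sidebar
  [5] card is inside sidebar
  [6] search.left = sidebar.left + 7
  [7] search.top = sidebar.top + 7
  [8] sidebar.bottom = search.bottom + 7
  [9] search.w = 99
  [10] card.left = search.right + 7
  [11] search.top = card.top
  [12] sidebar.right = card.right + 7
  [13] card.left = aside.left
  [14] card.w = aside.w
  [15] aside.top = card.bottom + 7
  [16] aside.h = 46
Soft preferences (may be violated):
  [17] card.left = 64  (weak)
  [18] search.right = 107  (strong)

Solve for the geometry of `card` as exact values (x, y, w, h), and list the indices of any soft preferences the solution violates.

card = (x=114, y=20, w=238, h=83)
violated soft preferences: 17

1. card.x = 114  [card.left = search.right + 7]
2. card.y = 20  [search.top = card.top]
3. card.w = 238  [sidebar.right = card.right + 7]
4. card.h = 83  [aside.top = card.bottom + 7]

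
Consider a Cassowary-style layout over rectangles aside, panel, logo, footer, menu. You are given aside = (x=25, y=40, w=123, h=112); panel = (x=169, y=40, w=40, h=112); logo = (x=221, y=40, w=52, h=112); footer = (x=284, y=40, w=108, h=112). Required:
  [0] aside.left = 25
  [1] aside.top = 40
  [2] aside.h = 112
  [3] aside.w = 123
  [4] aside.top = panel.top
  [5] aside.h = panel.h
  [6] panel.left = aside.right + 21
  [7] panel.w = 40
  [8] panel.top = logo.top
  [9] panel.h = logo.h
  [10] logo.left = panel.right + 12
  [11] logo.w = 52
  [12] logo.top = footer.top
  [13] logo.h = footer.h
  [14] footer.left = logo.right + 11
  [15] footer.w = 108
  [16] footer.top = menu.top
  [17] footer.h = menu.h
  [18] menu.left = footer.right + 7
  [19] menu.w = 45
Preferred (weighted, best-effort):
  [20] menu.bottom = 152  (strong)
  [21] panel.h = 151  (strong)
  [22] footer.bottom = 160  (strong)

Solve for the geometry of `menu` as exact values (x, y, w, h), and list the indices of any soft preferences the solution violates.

1. menu.y = 40  [footer.top = menu.top]
2. menu.h = 112  [footer.h = menu.h]
3. menu.x = 399  [menu.left = footer.right + 7]
4. menu.w = 45  [menu.w = 45]

menu = (x=399, y=40, w=45, h=112)
violated soft preferences: 21, 22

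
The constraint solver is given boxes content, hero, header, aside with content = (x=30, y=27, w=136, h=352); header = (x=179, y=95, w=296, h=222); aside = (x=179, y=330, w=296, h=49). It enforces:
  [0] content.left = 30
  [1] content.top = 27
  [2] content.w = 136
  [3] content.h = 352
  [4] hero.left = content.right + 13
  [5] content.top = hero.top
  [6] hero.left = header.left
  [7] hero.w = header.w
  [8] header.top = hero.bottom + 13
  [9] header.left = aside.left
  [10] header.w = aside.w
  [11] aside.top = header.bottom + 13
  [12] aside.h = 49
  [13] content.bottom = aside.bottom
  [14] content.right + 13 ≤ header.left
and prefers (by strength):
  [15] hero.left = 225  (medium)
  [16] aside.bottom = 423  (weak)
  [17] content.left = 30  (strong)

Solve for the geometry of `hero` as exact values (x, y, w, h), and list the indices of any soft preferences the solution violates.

1. hero.x = 179  [hero.left = content.right + 13]
2. hero.y = 27  [content.top = hero.top]
3. hero.w = 296  [hero.w = header.w]
4. hero.h = 55  [header.top = hero.bottom + 13]

hero = (x=179, y=27, w=296, h=55)
violated soft preferences: 15, 16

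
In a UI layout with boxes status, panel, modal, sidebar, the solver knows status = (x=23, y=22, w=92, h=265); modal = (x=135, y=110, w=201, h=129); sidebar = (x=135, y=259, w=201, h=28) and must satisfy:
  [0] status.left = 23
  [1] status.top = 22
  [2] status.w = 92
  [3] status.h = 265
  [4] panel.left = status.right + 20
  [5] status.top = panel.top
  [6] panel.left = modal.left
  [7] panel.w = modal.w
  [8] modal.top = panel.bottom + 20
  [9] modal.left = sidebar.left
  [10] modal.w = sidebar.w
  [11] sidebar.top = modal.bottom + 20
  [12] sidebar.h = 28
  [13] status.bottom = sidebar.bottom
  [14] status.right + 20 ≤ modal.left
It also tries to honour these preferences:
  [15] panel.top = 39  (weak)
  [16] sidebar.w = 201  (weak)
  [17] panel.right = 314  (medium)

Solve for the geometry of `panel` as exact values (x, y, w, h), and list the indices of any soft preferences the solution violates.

1. panel.x = 135  [panel.left = status.right + 20]
2. panel.y = 22  [status.top = panel.top]
3. panel.w = 201  [panel.w = modal.w]
4. panel.h = 68  [modal.top = panel.bottom + 20]

panel = (x=135, y=22, w=201, h=68)
violated soft preferences: 15, 17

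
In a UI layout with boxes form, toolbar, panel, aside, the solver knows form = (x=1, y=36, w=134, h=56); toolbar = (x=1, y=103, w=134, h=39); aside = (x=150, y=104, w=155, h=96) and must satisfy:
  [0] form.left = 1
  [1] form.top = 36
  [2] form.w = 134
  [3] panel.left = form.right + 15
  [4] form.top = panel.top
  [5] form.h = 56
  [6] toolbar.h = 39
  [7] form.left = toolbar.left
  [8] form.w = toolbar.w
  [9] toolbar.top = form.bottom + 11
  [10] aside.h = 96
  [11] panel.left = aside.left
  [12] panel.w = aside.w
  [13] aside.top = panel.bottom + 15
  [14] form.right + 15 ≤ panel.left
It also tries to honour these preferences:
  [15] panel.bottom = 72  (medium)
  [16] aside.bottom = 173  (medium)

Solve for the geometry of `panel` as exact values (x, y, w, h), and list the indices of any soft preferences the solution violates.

panel = (x=150, y=36, w=155, h=53)
violated soft preferences: 15, 16

1. panel.x = 150  [panel.left = form.right + 15]
2. panel.y = 36  [form.top = panel.top]
3. panel.w = 155  [panel.w = aside.w]
4. panel.h = 53  [aside.top = panel.bottom + 15]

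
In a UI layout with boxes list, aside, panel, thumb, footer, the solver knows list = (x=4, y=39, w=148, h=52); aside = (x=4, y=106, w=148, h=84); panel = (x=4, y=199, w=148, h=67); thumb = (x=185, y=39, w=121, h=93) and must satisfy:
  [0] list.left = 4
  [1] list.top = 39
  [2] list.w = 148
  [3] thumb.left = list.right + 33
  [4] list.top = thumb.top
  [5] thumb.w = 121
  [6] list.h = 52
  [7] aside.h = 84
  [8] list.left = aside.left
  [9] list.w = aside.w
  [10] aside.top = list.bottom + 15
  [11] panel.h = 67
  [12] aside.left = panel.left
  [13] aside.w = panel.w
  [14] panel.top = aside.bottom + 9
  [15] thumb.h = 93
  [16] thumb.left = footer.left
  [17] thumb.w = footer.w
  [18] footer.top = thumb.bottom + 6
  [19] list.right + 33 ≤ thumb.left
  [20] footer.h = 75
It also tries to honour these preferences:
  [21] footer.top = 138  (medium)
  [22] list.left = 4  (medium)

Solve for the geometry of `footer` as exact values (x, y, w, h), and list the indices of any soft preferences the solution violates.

footer = (x=185, y=138, w=121, h=75)
violated soft preferences: none

1. footer.x = 185  [thumb.left = footer.left]
2. footer.w = 121  [thumb.w = footer.w]
3. footer.y = 138  [footer.top = thumb.bottom + 6]
4. footer.h = 75  [footer.h = 75]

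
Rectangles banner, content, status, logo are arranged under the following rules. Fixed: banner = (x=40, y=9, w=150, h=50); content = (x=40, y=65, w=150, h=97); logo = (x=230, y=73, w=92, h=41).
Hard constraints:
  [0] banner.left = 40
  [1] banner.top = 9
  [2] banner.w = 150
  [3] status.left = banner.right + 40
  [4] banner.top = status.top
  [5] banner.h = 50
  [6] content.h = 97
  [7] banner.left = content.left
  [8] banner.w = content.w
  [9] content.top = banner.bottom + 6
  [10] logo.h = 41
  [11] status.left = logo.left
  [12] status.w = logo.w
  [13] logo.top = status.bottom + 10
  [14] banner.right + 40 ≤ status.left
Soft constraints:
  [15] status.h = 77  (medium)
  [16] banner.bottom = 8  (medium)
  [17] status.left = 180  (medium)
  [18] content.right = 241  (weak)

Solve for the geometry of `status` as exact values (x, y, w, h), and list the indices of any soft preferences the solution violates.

status = (x=230, y=9, w=92, h=54)
violated soft preferences: 15, 16, 17, 18

1. status.x = 230  [status.left = banner.right + 40]
2. status.y = 9  [banner.top = status.top]
3. status.w = 92  [status.w = logo.w]
4. status.h = 54  [logo.top = status.bottom + 10]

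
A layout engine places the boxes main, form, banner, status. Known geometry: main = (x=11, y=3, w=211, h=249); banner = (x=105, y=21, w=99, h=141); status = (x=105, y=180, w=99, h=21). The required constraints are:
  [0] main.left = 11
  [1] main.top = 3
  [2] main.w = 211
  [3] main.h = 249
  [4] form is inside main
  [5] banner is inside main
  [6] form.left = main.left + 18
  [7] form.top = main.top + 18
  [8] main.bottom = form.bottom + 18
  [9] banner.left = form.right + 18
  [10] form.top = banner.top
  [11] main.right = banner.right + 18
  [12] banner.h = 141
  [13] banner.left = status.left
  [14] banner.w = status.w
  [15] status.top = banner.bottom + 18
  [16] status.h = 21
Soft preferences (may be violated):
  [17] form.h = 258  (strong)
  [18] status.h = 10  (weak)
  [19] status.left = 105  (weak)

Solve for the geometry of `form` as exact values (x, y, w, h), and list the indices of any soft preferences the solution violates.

form = (x=29, y=21, w=58, h=213)
violated soft preferences: 17, 18

1. form.x = 29  [form.left = main.left + 18]
2. form.y = 21  [form.top = main.top + 18]
3. form.h = 213  [main.bottom = form.bottom + 18]
4. form.w = 58  [banner.left = form.right + 18]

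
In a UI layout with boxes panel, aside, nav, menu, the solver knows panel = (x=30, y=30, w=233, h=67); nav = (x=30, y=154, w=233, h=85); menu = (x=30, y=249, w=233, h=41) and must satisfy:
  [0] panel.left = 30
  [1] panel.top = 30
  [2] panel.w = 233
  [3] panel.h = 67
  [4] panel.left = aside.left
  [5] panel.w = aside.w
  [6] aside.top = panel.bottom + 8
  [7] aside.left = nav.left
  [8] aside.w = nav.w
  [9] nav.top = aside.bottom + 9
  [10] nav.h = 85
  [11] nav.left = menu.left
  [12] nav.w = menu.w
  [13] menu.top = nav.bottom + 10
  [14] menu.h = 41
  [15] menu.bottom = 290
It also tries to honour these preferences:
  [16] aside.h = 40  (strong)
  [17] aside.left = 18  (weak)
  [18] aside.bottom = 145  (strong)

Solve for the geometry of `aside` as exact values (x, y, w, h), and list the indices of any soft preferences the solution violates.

aside = (x=30, y=105, w=233, h=40)
violated soft preferences: 17

1. aside.x = 30  [panel.left = aside.left]
2. aside.w = 233  [panel.w = aside.w]
3. aside.y = 105  [aside.top = panel.bottom + 8]
4. aside.h = 40  [nav.top = aside.bottom + 9]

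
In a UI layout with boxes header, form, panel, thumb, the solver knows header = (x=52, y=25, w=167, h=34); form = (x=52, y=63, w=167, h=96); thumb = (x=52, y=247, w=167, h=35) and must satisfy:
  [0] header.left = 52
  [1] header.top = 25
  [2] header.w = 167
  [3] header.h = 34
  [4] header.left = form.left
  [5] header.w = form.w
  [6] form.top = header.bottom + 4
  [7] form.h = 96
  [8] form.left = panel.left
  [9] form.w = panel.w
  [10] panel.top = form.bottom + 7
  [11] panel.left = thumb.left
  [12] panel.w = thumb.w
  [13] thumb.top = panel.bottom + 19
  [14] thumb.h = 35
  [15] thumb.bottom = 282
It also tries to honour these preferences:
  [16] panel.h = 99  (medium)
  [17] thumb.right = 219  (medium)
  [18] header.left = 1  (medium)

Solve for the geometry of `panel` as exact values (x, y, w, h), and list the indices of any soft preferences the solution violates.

1. panel.x = 52  [form.left = panel.left]
2. panel.w = 167  [form.w = panel.w]
3. panel.y = 166  [panel.top = form.bottom + 7]
4. panel.h = 62  [thumb.top = panel.bottom + 19]

panel = (x=52, y=166, w=167, h=62)
violated soft preferences: 16, 18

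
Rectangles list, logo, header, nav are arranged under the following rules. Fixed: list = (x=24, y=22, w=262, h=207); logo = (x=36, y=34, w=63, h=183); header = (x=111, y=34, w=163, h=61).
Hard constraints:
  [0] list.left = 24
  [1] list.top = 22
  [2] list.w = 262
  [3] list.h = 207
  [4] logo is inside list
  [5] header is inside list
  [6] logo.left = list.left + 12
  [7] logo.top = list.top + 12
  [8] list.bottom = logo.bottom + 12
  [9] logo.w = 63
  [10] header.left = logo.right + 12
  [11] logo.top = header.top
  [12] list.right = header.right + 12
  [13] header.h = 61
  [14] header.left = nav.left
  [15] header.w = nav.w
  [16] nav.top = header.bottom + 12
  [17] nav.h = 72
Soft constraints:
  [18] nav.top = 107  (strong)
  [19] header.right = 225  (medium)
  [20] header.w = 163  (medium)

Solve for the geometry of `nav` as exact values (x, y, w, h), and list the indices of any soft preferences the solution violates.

nav = (x=111, y=107, w=163, h=72)
violated soft preferences: 19

1. nav.x = 111  [header.left = nav.left]
2. nav.w = 163  [header.w = nav.w]
3. nav.y = 107  [nav.top = header.bottom + 12]
4. nav.h = 72  [nav.h = 72]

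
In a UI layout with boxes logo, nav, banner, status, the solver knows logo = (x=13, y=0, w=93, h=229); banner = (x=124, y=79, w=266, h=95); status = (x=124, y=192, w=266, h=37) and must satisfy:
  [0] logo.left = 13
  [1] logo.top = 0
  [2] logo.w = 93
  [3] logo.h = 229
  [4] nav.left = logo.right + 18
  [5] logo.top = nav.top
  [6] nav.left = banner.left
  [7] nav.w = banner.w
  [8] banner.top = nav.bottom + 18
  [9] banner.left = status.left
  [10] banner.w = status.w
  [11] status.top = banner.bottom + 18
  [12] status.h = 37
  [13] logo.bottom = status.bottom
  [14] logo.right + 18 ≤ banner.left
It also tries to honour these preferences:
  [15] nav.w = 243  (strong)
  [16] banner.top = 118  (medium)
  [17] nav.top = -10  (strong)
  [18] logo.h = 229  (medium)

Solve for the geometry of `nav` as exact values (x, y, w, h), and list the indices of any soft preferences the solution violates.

1. nav.x = 124  [nav.left = logo.right + 18]
2. nav.y = 0  [logo.top = nav.top]
3. nav.w = 266  [nav.w = banner.w]
4. nav.h = 61  [banner.top = nav.bottom + 18]

nav = (x=124, y=0, w=266, h=61)
violated soft preferences: 15, 16, 17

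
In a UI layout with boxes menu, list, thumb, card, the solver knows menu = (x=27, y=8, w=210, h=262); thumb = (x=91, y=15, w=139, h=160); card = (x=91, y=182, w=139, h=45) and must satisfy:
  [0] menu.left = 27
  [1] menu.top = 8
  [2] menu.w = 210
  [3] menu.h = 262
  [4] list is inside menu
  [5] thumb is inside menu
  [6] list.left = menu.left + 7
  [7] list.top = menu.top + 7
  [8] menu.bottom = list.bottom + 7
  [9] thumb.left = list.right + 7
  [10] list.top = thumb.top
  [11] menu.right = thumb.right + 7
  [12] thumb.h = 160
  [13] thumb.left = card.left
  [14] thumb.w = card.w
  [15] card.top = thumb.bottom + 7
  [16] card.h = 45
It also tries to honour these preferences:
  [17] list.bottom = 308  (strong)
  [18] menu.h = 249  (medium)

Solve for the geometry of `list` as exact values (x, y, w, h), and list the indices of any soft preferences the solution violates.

list = (x=34, y=15, w=50, h=248)
violated soft preferences: 17, 18

1. list.x = 34  [list.left = menu.left + 7]
2. list.y = 15  [list.top = menu.top + 7]
3. list.h = 248  [menu.bottom = list.bottom + 7]
4. list.w = 50  [thumb.left = list.right + 7]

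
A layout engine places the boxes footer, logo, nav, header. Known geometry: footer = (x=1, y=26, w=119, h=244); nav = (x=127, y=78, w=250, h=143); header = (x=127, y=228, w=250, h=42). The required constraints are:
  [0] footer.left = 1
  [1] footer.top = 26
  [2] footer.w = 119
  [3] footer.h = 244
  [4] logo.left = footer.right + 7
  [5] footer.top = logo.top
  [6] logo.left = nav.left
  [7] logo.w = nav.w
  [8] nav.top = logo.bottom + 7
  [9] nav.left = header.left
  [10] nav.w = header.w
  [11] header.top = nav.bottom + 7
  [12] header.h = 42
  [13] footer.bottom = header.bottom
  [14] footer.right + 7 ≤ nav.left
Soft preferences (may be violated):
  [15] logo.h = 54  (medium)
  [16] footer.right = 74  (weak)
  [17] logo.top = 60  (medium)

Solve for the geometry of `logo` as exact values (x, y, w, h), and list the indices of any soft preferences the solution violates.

1. logo.x = 127  [logo.left = footer.right + 7]
2. logo.y = 26  [footer.top = logo.top]
3. logo.w = 250  [logo.w = nav.w]
4. logo.h = 45  [nav.top = logo.bottom + 7]

logo = (x=127, y=26, w=250, h=45)
violated soft preferences: 15, 16, 17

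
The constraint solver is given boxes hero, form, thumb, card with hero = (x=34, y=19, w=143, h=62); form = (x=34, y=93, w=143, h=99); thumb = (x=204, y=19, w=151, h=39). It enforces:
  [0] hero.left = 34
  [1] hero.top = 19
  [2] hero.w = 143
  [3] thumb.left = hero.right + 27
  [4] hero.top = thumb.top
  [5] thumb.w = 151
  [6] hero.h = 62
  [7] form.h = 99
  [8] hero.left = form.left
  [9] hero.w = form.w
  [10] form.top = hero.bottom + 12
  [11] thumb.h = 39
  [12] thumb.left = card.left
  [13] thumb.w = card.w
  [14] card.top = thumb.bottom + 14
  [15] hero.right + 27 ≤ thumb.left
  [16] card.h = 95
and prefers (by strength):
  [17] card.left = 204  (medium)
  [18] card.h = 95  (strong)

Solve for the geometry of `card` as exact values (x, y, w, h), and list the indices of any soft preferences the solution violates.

card = (x=204, y=72, w=151, h=95)
violated soft preferences: none

1. card.x = 204  [thumb.left = card.left]
2. card.w = 151  [thumb.w = card.w]
3. card.y = 72  [card.top = thumb.bottom + 14]
4. card.h = 95  [card.h = 95]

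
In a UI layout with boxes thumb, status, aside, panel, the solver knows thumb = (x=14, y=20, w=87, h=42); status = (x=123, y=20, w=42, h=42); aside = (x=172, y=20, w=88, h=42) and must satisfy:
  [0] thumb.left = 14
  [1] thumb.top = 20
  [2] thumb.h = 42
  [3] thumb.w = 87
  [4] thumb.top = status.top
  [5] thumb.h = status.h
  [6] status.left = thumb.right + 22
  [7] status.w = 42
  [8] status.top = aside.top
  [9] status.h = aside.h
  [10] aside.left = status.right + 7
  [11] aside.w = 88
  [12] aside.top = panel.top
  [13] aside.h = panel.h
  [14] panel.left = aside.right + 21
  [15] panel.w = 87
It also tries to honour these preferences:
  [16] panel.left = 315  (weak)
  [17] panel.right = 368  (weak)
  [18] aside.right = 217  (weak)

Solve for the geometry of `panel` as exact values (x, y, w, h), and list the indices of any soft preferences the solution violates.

panel = (x=281, y=20, w=87, h=42)
violated soft preferences: 16, 18

1. panel.y = 20  [aside.top = panel.top]
2. panel.h = 42  [aside.h = panel.h]
3. panel.x = 281  [panel.left = aside.right + 21]
4. panel.w = 87  [panel.w = 87]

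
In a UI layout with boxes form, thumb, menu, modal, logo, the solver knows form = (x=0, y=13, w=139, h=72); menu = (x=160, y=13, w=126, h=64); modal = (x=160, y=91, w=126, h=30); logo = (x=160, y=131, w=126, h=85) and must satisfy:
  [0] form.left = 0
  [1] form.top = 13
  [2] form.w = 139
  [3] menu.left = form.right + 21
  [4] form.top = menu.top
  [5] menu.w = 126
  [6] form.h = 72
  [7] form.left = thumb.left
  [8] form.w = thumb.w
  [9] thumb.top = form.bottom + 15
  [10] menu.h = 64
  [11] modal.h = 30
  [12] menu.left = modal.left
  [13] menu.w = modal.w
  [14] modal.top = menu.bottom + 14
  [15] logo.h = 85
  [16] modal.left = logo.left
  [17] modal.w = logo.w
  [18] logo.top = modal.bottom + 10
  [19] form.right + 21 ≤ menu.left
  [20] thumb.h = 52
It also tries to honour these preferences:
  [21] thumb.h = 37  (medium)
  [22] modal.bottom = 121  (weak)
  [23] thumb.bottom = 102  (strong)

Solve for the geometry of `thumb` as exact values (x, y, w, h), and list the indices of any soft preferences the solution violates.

1. thumb.x = 0  [form.left = thumb.left]
2. thumb.w = 139  [form.w = thumb.w]
3. thumb.y = 100  [thumb.top = form.bottom + 15]
4. thumb.h = 52  [thumb.h = 52]

thumb = (x=0, y=100, w=139, h=52)
violated soft preferences: 21, 23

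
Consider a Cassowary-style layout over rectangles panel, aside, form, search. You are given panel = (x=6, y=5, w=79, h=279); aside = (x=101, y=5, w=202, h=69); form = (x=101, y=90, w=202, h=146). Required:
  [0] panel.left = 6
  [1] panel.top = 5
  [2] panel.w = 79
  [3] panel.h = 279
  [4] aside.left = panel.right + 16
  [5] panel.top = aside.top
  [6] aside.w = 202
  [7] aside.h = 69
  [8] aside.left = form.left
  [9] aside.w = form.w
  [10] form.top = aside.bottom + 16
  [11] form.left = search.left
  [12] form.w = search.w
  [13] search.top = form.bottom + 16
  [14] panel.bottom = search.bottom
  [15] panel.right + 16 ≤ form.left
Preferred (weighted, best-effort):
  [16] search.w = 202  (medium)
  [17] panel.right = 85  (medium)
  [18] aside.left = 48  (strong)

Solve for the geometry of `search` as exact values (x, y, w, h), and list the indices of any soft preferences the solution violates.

search = (x=101, y=252, w=202, h=32)
violated soft preferences: 18

1. search.x = 101  [form.left = search.left]
2. search.w = 202  [form.w = search.w]
3. search.y = 252  [search.top = form.bottom + 16]
4. search.h = 32  [panel.bottom = search.bottom]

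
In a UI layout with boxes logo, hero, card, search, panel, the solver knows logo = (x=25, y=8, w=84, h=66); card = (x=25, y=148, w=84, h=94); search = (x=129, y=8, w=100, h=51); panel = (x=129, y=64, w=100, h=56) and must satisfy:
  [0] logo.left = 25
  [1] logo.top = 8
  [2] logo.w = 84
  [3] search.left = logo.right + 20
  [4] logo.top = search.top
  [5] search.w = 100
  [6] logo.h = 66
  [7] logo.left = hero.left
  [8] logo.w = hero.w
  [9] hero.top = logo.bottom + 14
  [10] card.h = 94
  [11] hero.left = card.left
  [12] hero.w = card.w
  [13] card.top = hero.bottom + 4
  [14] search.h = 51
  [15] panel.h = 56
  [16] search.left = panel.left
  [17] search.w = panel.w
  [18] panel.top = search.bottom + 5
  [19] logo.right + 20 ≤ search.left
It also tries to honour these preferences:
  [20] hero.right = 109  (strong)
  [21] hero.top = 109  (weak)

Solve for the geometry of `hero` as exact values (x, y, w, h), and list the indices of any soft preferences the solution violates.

hero = (x=25, y=88, w=84, h=56)
violated soft preferences: 21

1. hero.x = 25  [logo.left = hero.left]
2. hero.w = 84  [logo.w = hero.w]
3. hero.y = 88  [hero.top = logo.bottom + 14]
4. hero.h = 56  [card.top = hero.bottom + 4]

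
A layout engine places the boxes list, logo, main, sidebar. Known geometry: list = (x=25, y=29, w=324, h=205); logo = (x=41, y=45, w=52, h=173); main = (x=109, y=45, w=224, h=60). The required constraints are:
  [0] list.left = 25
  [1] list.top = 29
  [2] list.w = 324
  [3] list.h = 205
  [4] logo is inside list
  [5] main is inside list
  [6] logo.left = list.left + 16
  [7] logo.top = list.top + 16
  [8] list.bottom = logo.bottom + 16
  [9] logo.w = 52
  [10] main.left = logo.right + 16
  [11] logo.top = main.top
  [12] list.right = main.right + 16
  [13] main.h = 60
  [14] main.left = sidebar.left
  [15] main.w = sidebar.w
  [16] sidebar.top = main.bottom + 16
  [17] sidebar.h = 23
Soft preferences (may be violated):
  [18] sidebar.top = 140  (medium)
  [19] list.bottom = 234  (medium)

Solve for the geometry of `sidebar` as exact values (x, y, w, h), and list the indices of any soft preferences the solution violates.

1. sidebar.x = 109  [main.left = sidebar.left]
2. sidebar.w = 224  [main.w = sidebar.w]
3. sidebar.y = 121  [sidebar.top = main.bottom + 16]
4. sidebar.h = 23  [sidebar.h = 23]

sidebar = (x=109, y=121, w=224, h=23)
violated soft preferences: 18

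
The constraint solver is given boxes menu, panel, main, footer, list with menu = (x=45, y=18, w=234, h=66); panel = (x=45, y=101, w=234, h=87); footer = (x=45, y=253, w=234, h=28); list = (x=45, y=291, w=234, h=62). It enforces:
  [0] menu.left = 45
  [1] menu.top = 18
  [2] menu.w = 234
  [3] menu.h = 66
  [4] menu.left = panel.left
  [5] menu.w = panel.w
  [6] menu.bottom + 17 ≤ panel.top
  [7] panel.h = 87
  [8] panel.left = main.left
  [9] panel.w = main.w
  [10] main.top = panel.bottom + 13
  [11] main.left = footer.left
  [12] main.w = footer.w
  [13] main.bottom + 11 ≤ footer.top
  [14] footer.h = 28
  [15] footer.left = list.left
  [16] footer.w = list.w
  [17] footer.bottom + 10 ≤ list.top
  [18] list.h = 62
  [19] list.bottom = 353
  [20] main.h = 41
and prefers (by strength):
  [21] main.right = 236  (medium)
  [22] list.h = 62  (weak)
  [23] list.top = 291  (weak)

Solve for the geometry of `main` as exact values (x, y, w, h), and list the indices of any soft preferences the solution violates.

main = (x=45, y=201, w=234, h=41)
violated soft preferences: 21

1. main.x = 45  [panel.left = main.left]
2. main.w = 234  [panel.w = main.w]
3. main.y = 201  [main.top = panel.bottom + 13]
4. main.h = 41  [main.h = 41]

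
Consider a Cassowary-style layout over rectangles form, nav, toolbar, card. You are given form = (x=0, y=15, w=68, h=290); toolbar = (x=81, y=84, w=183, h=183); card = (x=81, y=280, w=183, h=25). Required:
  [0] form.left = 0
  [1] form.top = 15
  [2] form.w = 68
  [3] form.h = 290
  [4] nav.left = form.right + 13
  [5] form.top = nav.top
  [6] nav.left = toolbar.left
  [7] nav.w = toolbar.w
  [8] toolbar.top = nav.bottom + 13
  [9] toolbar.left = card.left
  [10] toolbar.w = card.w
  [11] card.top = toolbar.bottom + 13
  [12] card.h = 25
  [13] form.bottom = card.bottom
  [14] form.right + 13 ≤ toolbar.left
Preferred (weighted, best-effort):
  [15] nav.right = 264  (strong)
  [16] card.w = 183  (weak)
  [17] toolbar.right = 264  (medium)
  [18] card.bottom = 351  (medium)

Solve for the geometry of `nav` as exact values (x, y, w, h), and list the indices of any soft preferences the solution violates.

1. nav.x = 81  [nav.left = form.right + 13]
2. nav.y = 15  [form.top = nav.top]
3. nav.w = 183  [nav.w = toolbar.w]
4. nav.h = 56  [toolbar.top = nav.bottom + 13]

nav = (x=81, y=15, w=183, h=56)
violated soft preferences: 18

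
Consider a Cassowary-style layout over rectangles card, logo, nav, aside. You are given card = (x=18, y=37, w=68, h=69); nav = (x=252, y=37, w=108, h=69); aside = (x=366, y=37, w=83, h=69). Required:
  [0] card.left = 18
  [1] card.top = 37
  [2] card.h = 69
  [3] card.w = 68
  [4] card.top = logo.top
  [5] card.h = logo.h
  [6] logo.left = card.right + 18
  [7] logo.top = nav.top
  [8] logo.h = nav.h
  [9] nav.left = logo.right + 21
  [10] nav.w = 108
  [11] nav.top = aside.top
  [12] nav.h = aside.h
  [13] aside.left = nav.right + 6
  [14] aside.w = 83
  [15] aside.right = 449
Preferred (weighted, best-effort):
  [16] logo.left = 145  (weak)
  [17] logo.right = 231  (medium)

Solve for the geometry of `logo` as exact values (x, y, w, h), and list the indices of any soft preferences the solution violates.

1. logo.y = 37  [card.top = logo.top]
2. logo.h = 69  [card.h = logo.h]
3. logo.x = 104  [logo.left = card.right + 18]
4. logo.w = 127  [nav.left = logo.right + 21]

logo = (x=104, y=37, w=127, h=69)
violated soft preferences: 16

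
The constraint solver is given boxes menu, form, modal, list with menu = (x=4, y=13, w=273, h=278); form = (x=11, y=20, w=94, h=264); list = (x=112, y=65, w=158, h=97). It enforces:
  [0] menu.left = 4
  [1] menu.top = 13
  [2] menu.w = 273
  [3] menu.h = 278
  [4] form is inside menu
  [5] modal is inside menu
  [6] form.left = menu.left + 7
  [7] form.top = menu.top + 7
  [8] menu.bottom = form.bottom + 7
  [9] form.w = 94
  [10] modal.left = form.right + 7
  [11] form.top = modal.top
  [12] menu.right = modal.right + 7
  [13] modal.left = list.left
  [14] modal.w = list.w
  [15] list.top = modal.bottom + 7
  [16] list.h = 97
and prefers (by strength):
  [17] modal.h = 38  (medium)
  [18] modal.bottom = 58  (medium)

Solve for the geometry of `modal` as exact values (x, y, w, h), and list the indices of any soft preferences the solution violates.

modal = (x=112, y=20, w=158, h=38)
violated soft preferences: none

1. modal.x = 112  [modal.left = form.right + 7]
2. modal.y = 20  [form.top = modal.top]
3. modal.w = 158  [menu.right = modal.right + 7]
4. modal.h = 38  [list.top = modal.bottom + 7]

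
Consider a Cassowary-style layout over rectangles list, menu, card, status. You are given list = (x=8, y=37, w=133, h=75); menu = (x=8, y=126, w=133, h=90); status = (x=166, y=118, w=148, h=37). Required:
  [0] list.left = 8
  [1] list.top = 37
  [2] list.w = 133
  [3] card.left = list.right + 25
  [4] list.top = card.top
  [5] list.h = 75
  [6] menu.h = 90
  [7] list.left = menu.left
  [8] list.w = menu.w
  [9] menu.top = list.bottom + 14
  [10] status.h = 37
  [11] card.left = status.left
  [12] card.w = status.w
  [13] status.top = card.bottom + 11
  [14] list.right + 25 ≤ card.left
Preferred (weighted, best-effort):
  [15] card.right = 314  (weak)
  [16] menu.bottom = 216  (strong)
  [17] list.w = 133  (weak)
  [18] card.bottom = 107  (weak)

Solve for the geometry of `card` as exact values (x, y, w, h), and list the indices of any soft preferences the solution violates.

card = (x=166, y=37, w=148, h=70)
violated soft preferences: none

1. card.x = 166  [card.left = list.right + 25]
2. card.y = 37  [list.top = card.top]
3. card.w = 148  [card.w = status.w]
4. card.h = 70  [status.top = card.bottom + 11]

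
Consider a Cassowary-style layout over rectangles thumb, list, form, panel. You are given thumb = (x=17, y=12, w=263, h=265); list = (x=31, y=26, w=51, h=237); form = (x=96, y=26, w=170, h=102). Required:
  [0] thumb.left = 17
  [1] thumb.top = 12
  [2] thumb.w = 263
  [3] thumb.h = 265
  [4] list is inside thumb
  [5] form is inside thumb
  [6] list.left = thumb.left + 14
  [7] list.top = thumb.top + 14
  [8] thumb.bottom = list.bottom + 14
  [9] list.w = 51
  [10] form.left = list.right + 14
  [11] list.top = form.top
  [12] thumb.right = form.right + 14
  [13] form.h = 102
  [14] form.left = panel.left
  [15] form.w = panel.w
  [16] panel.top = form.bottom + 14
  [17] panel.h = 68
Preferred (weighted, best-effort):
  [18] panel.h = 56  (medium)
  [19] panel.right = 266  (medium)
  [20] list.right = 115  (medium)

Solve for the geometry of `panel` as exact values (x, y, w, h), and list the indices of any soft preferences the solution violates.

1. panel.x = 96  [form.left = panel.left]
2. panel.w = 170  [form.w = panel.w]
3. panel.y = 142  [panel.top = form.bottom + 14]
4. panel.h = 68  [panel.h = 68]

panel = (x=96, y=142, w=170, h=68)
violated soft preferences: 18, 20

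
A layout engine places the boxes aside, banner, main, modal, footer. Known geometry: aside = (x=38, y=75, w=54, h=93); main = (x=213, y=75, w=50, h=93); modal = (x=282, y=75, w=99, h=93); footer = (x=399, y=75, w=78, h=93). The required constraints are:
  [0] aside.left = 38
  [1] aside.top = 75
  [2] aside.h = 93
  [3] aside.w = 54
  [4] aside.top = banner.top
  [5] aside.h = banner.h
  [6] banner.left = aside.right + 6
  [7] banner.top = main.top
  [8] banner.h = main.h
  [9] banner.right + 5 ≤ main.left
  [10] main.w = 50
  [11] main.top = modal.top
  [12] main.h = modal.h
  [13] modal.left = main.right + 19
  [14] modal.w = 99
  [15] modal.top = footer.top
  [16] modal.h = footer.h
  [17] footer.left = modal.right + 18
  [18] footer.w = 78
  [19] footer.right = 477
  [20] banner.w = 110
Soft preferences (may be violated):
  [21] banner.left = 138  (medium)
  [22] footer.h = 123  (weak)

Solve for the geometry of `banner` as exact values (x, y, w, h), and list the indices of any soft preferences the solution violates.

1. banner.y = 75  [aside.top = banner.top]
2. banner.h = 93  [aside.h = banner.h]
3. banner.x = 98  [banner.left = aside.right + 6]
4. banner.w = 110  [banner.w = 110]

banner = (x=98, y=75, w=110, h=93)
violated soft preferences: 21, 22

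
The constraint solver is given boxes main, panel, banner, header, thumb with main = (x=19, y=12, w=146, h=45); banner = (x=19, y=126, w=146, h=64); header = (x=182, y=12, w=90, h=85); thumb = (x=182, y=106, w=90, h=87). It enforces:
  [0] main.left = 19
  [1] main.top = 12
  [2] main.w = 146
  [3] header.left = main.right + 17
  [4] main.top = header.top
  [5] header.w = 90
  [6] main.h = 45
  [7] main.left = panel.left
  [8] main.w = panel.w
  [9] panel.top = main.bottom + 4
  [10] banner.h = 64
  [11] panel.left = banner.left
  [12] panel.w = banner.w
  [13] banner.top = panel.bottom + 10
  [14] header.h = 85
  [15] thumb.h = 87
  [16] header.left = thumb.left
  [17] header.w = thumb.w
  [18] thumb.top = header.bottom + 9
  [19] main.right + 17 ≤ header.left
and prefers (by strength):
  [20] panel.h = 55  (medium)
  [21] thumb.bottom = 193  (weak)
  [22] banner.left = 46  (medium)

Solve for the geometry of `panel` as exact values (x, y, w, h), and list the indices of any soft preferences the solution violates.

panel = (x=19, y=61, w=146, h=55)
violated soft preferences: 22

1. panel.x = 19  [main.left = panel.left]
2. panel.w = 146  [main.w = panel.w]
3. panel.y = 61  [panel.top = main.bottom + 4]
4. panel.h = 55  [banner.top = panel.bottom + 10]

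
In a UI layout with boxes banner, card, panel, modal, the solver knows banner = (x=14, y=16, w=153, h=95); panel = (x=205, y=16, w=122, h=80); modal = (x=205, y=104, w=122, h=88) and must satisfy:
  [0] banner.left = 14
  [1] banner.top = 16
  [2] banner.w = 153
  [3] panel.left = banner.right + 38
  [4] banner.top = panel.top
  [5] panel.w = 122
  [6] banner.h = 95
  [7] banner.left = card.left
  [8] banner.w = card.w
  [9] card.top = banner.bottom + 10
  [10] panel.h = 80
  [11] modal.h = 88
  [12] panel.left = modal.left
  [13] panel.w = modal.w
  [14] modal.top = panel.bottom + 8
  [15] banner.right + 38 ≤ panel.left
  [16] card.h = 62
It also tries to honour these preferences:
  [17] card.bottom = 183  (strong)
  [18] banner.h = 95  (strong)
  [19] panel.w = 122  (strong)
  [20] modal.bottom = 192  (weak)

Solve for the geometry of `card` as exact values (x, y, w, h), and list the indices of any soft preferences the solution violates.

1. card.x = 14  [banner.left = card.left]
2. card.w = 153  [banner.w = card.w]
3. card.y = 121  [card.top = banner.bottom + 10]
4. card.h = 62  [card.h = 62]

card = (x=14, y=121, w=153, h=62)
violated soft preferences: none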